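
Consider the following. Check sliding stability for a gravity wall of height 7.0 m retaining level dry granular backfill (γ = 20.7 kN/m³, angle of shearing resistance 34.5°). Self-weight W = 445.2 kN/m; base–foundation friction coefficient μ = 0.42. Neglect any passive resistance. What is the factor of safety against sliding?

1.33

K_a = tan²(45° − 34.5°/2) = 0.2768.
P_a = ½K_aγH² = 0.5×0.2768×20.7×7.0² = 140.4 kN/m, acting at H/3 = 2.333 m above the base.
FS_sliding = μW / P_a = 0.42×445.2 / 140.4 = 1.332.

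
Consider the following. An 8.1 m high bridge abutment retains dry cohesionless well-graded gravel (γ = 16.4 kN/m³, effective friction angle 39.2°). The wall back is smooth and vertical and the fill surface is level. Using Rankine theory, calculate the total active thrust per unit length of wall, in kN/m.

121 kN/m

K_a = tan²(45° − φ/2) = 0.2255.
P_a = ½ K_a γ H² = 0.5 × 0.2255 × 16.4 × 8.1² = 121.3 kN/m.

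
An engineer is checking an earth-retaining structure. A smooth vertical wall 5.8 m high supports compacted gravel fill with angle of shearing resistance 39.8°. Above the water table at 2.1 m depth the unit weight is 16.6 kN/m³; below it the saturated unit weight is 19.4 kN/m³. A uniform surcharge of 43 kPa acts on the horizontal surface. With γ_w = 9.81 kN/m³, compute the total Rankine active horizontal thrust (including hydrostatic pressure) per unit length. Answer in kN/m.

K_a = tan²(45° − φ/2) = 0.2194.
γ' = 19.4 − 9.81 = 9.590 kN/m³. h₂ = H − d_w = 3.7 m.
σ'_h: at surface K_a·q = 9.436; at WT K_a(q+γd_w) = 17.08; at base K_a(q+γd_w+γ'h₂) = 24.87 kPa.
P₁ = ½(9.436+17.08)×2.1 = 27.85; P₂ = ½(17.08+24.87)×3.7 = 77.62; P_w = ½γ_w h₂² = 67.15.
Total = 27.85+77.62+67.15 = 172.6 kN/m.

173 kN/m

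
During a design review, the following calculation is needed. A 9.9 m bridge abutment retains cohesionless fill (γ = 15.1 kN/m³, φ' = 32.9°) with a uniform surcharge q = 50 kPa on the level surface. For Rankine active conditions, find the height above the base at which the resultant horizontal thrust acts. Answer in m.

K_a = 0.2960.
Triangular part P₁ = ½K_aγH² = 219.1 at H/3 = 3.300 m; rectangular part P₂ = K_a q H = 146.5 at H/2 = 4.950 m.
ȳ = (P₁·3.300 + P₂·4.950)/(P₁+P₂) = 3.961 m.

3.96 m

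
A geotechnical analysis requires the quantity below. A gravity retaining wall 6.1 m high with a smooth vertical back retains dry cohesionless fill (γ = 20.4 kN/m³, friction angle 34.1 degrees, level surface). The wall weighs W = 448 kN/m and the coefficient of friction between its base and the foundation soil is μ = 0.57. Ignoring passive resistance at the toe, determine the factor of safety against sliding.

K_a = tan²(45° − 34.1°/2) = 0.2815.
P_a = ½K_aγH² = 0.5×0.2815×20.4×6.1² = 106.9 kN/m, acting at H/3 = 2.033 m above the base.
FS_sliding = μW / P_a = 0.57×448 / 106.9 = 2.390.

2.39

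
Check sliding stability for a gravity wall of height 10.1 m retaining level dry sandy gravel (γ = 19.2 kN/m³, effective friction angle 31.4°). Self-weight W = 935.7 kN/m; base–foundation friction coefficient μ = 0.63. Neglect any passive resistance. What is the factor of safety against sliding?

1.91

K_a = tan²(45° − 31.4°/2) = 0.3149.
P_a = ½K_aγH² = 0.5×0.3149×19.2×10.1² = 308.4 kN/m, acting at H/3 = 3.367 m above the base.
FS_sliding = μW / P_a = 0.63×935.7 / 308.4 = 1.911.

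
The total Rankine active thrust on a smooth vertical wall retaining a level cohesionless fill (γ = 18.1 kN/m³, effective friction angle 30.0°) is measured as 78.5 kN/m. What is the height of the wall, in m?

5.10 m

K_a = 0.3333. P_a = ½ K_a γ H² ⇒ H = √(2P_a/(K_a γ)).
H = √(2×78.5/(0.3333×18.1)) = 5.101 m.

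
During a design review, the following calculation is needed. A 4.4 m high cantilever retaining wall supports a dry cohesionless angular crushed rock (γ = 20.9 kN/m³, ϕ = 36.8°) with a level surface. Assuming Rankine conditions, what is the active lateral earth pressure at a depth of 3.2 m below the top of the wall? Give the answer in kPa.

K_a = (1 − sin φ)/(1 + sin φ) = 0.2508.
σ_h = K_a γ z = 0.2508 × 20.9 × 3.2 = 16.77 kPa.

16.8 kPa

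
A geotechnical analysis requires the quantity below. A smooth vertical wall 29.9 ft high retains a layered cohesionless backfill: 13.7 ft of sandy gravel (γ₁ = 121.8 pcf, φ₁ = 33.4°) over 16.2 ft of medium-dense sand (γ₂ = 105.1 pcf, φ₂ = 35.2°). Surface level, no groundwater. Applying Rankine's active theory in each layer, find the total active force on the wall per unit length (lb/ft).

K_a1 = tan²(45°−33.4°/2) = 0.2899; K_a2 = tan²(45°−35.2°/2) = 0.2687.
Layer 1: σ at base = K_a1 γ₁ h₁ = 483.8 psf; P₁ = ½×483.8×13.7 = 3314.
Layer 2: σ_v at top = γ₁h₁ = 1669; σ_h top = K_a2×1669 = 448.3; σ_h base = K_a2×(1669+105.1×16.2) = 905.8.
P₂ = ½(448.3+905.8)×16.2 = 10970. Total P_a = 3314+10970 = 14280 lb/ft.

14300 lb/ft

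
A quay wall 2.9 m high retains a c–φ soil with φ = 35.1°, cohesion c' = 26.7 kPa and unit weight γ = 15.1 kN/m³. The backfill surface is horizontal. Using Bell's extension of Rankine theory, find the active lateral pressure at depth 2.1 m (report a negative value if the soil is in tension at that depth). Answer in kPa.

-19.2 kPa

K_a = (1 − sin φ)/(1 + sin φ) = 0.2698.
σ_a = K_a γ z − 2c√K_a = 0.2698×15.1×2.1 − 2×26.7×0.5195 = -19.18 kPa.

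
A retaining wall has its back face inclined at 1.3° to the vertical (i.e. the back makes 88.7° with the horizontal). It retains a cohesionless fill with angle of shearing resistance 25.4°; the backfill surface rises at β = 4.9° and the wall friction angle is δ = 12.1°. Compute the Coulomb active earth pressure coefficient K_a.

0.397

K_a = sin²(α+φ) / [sin²α · sin(α−δ) · (1 + √{sin(φ+δ)sin(φ−β) / (sin(α−δ)sin(α+β))})²].
With α = 88.7°, φ = 25.4°, δ = 12.1°, β = 4.9°: K_a = 0.3974.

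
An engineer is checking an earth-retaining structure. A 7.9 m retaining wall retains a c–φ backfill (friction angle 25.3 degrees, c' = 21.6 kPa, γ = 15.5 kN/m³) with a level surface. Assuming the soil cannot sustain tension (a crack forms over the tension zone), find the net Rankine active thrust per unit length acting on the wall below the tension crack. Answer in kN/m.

38.1 kN/m

K_a = 0.4012; √K_a = 0.6334.
Tension-crack depth z_c = 2c/(γ√K_a) = 2×21.6/(15.5×0.6334) = 4.400 m.
σ_a at base = K_a γ H − 2c√K_a = 0.4012×15.5×7.9 − 2×21.6×0.6334 = 21.76 kPa.
P_a = ½ × 21.76 × (H − z_c) = 0.5×21.76×3.500 = 38.08 kN/m.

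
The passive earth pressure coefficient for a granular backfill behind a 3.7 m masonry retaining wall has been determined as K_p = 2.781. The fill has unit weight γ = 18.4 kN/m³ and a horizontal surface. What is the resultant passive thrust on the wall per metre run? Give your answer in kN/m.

P = ½ K_p γ H² = 0.5 × 2.781 × 18.4 × 3.7² = 350.3 kN/m.

350 kN/m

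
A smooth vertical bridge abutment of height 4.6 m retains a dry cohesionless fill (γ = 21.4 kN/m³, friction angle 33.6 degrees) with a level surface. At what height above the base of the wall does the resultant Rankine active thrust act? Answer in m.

1.53 m

K_a = 0.2875.
The pressure distribution is triangular, so the resultant acts at H/3 above the base = 4.6/3 = 1.533 m.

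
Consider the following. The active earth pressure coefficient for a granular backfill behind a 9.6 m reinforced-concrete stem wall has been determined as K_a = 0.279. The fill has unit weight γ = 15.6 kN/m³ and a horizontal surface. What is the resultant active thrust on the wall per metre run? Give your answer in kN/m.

P = ½ K_a γ H² = 0.5 × 0.279 × 15.6 × 9.6² = 200.6 kN/m.

201 kN/m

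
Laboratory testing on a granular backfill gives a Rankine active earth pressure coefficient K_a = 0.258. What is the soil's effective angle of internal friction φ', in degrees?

36.1°

K_a = tan²(45° − φ/2) ⇒ 45° − φ/2 = arctan(√0.258) = 26.93°.
φ = 2(45° − 26.93°) = 36.14°.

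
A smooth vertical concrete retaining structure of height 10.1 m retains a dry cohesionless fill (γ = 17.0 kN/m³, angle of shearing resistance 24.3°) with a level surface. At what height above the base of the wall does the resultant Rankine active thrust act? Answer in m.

3.37 m

K_a = 0.4169.
The pressure distribution is triangular, so the resultant acts at H/3 above the base = 10.1/3 = 3.367 m.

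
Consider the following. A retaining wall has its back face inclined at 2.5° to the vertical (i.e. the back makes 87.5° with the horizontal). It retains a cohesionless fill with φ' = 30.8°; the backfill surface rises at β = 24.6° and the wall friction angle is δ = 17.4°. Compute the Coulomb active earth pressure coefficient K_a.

0.486

K_a = sin²(α+φ) / [sin²α · sin(α−δ) · (1 + √{sin(φ+δ)sin(φ−β) / (sin(α−δ)sin(α+β))})²].
With α = 87.5°, φ = 30.8°, δ = 17.4°, β = 24.6°: K_a = 0.4858.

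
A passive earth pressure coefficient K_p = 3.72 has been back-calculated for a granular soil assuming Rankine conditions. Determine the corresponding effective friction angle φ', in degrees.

K_p = (1+sin φ)/(1−sin φ) ⇒ sin φ = (K_p − 1)/(K_p + 1) = 0.5763.
φ = arcsin(0.5763) = 35.19°.

35.2°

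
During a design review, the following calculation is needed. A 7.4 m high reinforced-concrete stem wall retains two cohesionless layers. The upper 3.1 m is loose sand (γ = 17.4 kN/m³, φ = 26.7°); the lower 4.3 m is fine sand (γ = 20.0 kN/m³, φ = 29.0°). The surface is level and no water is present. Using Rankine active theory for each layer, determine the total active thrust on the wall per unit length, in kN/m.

K_a1 = tan²(45°−26.7°/2) = 0.3800; K_a2 = tan²(45°−29.0°/2) = 0.3470.
Layer 1: σ at base = K_a1 γ₁ h₁ = 20.49 kPa; P₁ = ½×20.49×3.1 = 31.77.
Layer 2: σ_v at top = γ₁h₁ = 53.94; σ_h top = K_a2×53.94 = 18.72; σ_h base = K_a2×(53.94+20.0×4.3) = 48.56.
P₂ = ½(18.72+48.56)×4.3 = 144.6. Total P_a = 31.77+144.6 = 176.4 kN/m.

176 kN/m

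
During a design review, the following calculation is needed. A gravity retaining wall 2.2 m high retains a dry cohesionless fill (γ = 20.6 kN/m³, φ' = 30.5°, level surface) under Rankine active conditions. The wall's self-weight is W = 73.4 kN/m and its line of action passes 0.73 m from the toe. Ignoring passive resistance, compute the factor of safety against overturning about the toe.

4.49

K_a = tan²(45° − 30.5°/2) = 0.3267.
P_a = ½K_aγH² = 0.5×0.3267×20.6×2.2² = 16.28 kN/m, acting at H/3 = 0.7333 m above the base.
Overturning moment M_o = P_a × H/3 = 16.28 × 0.7333 = 11.94.
Resisting moment M_r = W × 0.73 = 73.4 × 0.73 = 53.58.
FS_overturning = M_r/M_o = 53.58/11.94 = 4.487.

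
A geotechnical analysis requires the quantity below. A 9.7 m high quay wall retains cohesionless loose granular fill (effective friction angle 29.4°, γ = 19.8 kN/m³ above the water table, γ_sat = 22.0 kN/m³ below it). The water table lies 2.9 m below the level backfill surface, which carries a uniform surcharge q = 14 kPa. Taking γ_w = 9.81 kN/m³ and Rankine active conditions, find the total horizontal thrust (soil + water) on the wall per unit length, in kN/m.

531 kN/m

K_a = tan²(45° − φ/2) = 0.3415.
γ' = 22.0 − 9.81 = 12.19 kN/m³. h₂ = H − d_w = 6.8 m.
σ'_h: at surface K_a·q = 4.781; at WT K_a(q+γd_w) = 24.39; at base K_a(q+γd_w+γ'h₂) = 52.69 kPa.
P₁ = ½(4.781+24.39)×2.9 = 42.29; P₂ = ½(24.39+52.69)×6.8 = 262.1; P_w = ½γ_w h₂² = 226.8.
Total = 42.29+262.1+226.8 = 531.2 kN/m.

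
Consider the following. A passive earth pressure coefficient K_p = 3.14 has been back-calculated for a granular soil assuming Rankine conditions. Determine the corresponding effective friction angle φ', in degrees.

K_p = (1+sin φ)/(1−sin φ) ⇒ sin φ = (K_p − 1)/(K_p + 1) = 0.5169.
φ = arcsin(0.5169) = 31.13°.

31.1°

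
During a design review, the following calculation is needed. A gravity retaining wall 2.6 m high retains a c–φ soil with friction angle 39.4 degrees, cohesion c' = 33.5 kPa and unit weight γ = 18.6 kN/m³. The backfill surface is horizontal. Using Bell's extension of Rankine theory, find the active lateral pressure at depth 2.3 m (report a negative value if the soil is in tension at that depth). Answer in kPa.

-22.1 kPa

K_a = (1 − sin φ)/(1 + sin φ) = 0.2234.
σ_a = K_a γ z − 2c√K_a = 0.2234×18.6×2.3 − 2×33.5×0.4727 = -22.11 kPa.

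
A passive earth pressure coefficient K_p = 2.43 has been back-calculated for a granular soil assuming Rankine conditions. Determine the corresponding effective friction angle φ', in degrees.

K_p = (1+sin φ)/(1−sin φ) ⇒ sin φ = (K_p − 1)/(K_p + 1) = 0.4169.
φ = arcsin(0.4169) = 24.64°.

24.6°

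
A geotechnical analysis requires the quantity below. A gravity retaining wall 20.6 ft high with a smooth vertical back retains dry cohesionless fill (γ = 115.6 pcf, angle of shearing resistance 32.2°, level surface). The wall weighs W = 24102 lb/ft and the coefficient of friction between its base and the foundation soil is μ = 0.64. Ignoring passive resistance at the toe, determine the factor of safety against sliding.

2.06

K_a = tan²(45° − 32.2°/2) = 0.3047.
P_a = ½K_aγH² = 0.5×0.3047×115.6×20.6² = 7475 lb/ft, acting at H/3 = 6.867 ft above the base.
FS_sliding = μW / P_a = 0.64×24102 / 7475 = 2.064.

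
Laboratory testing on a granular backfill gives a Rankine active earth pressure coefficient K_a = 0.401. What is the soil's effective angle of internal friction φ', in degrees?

K_a = tan²(45° − φ/2) ⇒ 45° − φ/2 = arctan(√0.401) = 32.34°.
φ = 2(45° − 32.34°) = 25.31°.

25.3°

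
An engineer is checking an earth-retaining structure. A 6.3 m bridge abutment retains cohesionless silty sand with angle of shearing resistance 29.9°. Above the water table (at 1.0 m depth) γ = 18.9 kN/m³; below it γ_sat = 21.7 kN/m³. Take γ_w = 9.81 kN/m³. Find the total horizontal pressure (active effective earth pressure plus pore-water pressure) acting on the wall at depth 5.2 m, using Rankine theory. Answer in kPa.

K_a = (1 − sin φ)/(1 + sin φ) = 0.3347.
γ' = 21.7 − 9.81 = 11.89 kN/m³.
Effective vertical stress at 5.2 m: σ'_v = 18.9×1.0 + 11.89×4.20 = 68.84 kPa.
σ'_h = K_a σ'_v = 0.3347 × 68.84 = 23.04 kPa; u = γ_w × 4.20 = 41.20 kPa.
Total σ_h = 23.04 + 41.20 = 64.24 kPa.

64.2 kPa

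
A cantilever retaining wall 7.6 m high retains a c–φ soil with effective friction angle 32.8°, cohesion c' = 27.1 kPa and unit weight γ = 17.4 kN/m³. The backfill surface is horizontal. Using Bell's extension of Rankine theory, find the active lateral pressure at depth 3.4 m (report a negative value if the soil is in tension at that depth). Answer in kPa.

K_a = (1 − sin φ)/(1 + sin φ) = 0.2973.
σ_a = K_a γ z − 2c√K_a = 0.2973×17.4×3.4 − 2×27.1×0.5452 = -11.96 kPa.

-12.0 kPa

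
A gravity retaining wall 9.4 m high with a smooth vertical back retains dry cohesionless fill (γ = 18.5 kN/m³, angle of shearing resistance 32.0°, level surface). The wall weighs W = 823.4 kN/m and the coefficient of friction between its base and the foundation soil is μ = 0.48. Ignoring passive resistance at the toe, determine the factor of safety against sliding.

1.57

K_a = tan²(45° − 32.0°/2) = 0.3073.
P_a = ½K_aγH² = 0.5×0.3073×18.5×9.4² = 251.1 kN/m, acting at H/3 = 3.133 m above the base.
FS_sliding = μW / P_a = 0.48×823.4 / 251.1 = 1.574.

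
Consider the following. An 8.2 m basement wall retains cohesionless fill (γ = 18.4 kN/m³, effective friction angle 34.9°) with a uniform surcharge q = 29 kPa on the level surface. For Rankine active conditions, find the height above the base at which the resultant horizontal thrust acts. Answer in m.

K_a = 0.2721.
Triangular part P₁ = ½K_aγH² = 168.4 at H/3 = 2.733 m; rectangular part P₂ = K_a q H = 64.72 at H/2 = 4.100 m.
ȳ = (P₁·2.733 + P₂·4.100)/(P₁+P₂) = 3.113 m.

3.11 m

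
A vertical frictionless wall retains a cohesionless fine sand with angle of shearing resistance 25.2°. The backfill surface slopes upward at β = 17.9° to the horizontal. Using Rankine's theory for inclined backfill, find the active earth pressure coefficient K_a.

K_a = cos β · (cos β − √(cos²β − cos²φ)) / (cos β + √(cos²β − cos²φ)).
cos β = 0.9516, cos φ = 0.9048, √(cos²β − cos²φ) = 0.2947.
K_a = 0.9516 × (0.9516 − 0.2947)/(0.9516 + 0.2947) = 0.5016.

0.502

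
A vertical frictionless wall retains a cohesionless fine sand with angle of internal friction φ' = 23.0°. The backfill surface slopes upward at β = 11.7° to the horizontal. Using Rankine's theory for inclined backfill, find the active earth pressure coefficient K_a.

0.481

K_a = cos β · (cos β − √(cos²β − cos²φ)) / (cos β + √(cos²β − cos²φ)).
cos β = 0.9792, cos φ = 0.9205, √(cos²β − cos²φ) = 0.3340.
K_a = 0.9792 × (0.9792 − 0.3340)/(0.9792 + 0.3340) = 0.4811.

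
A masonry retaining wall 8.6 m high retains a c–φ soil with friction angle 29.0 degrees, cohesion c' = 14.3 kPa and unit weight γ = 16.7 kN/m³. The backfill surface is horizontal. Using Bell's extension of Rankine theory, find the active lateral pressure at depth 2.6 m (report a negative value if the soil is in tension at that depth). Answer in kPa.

K_a = (1 − sin φ)/(1 + sin φ) = 0.3470.
σ_a = K_a γ z − 2c√K_a = 0.3470×16.7×2.6 − 2×14.3×0.5890 = -1.781 kPa.

-1.78 kPa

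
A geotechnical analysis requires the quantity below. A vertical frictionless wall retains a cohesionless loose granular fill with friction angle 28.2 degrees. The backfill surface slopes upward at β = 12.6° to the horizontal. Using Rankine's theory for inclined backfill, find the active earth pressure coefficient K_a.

K_a = cos β · (cos β − √(cos²β − cos²φ)) / (cos β + √(cos²β − cos²φ)).
cos β = 0.9759, cos φ = 0.8813, √(cos²β − cos²φ) = 0.4192.
K_a = 0.9759 × (0.9759 − 0.4192)/(0.9759 + 0.4192) = 0.3894.

0.389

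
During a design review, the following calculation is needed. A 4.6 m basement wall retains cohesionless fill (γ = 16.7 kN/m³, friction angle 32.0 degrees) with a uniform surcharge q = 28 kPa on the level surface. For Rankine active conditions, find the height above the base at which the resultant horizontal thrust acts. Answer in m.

K_a = 0.3073.
Triangular part P₁ = ½K_aγH² = 54.29 at H/3 = 1.533 m; rectangular part P₂ = K_a q H = 39.57 at H/2 = 2.300 m.
ȳ = (P₁·1.533 + P₂·2.300)/(P₁+P₂) = 1.857 m.

1.86 m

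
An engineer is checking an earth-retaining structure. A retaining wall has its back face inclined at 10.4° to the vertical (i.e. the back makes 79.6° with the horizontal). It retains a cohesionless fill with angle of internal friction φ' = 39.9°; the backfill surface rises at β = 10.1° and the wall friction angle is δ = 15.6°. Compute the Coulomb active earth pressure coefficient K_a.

K_a = sin²(α+φ) / [sin²α · sin(α−δ) · (1 + √{sin(φ+δ)sin(φ−β) / (sin(α−δ)sin(α+β))})²].
With α = 79.6°, φ = 39.9°, δ = 15.6°, β = 10.1°: K_a = 0.3105.

0.311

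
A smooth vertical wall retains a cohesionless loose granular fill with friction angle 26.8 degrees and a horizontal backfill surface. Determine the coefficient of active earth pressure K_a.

K_a = (1 − sin φ)/(1 + sin φ) = (1 − sin 26.8°)/(1 + sin 26.8°) = 0.3785.

0.378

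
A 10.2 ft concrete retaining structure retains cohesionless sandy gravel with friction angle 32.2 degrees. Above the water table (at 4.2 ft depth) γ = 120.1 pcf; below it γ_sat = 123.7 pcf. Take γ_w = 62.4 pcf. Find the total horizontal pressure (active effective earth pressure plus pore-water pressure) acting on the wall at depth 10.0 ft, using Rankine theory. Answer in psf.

K_a = (1 − sin φ)/(1 + sin φ) = 0.3047.
γ' = 123.7 − 62.4 = 61.30 pcf.
Effective vertical stress at 10.0 ft: σ'_v = 120.1×4.2 + 61.30×5.80 = 860.0 psf.
σ'_h = K_a σ'_v = 0.3047 × 860.0 = 262.1 psf; u = γ_w × 5.80 = 361.9 psf.
Total σ_h = 262.1 + 361.9 = 624.0 psf.

624 psf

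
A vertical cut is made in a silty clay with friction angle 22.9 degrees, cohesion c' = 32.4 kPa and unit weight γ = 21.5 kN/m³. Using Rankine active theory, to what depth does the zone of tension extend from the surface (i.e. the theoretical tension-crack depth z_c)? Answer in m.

4.54 m

K_a = tan²(45° − 22.9°/2) = 0.4398; √K_a = 0.6631.
The active pressure is zero where K_a γ z = 2c√K_a, so z_c = 2c/(γ√K_a) = 2×32.4/(21.5×0.6631) = 4.545 m.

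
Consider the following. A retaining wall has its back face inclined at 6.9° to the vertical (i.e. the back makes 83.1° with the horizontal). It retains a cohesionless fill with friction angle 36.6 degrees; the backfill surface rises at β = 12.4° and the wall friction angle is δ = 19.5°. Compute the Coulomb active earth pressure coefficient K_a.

0.327

K_a = sin²(α+φ) / [sin²α · sin(α−δ) · (1 + √{sin(φ+δ)sin(φ−β) / (sin(α−δ)sin(α+β))})²].
With α = 83.1°, φ = 36.6°, δ = 19.5°, β = 12.4°: K_a = 0.3266.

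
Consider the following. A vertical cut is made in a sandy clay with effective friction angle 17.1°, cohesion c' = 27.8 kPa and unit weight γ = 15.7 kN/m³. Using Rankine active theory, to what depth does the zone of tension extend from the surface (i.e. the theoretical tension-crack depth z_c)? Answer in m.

K_a = tan²(45° − 17.1°/2) = 0.5455; √K_a = 0.7386.
The active pressure is zero where K_a γ z = 2c√K_a, so z_c = 2c/(γ√K_a) = 2×27.8/(15.7×0.7386) = 4.795 m.

4.79 m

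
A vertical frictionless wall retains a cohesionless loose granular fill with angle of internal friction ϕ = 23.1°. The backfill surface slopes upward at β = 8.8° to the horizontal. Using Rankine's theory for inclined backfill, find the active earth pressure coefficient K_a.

K_a = cos β · (cos β − √(cos²β − cos²φ)) / (cos β + √(cos²β − cos²φ)).
cos β = 0.9882, cos φ = 0.9198, √(cos²β − cos²φ) = 0.3613.
K_a = 0.9882 × (0.9882 − 0.3613)/(0.9882 + 0.3613) = 0.4591.

0.459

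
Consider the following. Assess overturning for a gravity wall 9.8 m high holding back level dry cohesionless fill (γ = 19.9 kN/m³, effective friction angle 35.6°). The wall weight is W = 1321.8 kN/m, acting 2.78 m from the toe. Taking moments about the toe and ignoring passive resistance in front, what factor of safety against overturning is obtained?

K_a = tan²(45° − 35.6°/2) = 0.2641.
P_a = ½K_aγH² = 0.5×0.2641×19.9×9.8² = 252.4 kN/m, acting at H/3 = 3.267 m above the base.
Overturning moment M_o = P_a × H/3 = 252.4 × 3.267 = 824.5.
Resisting moment M_r = W × 2.78 = 1321.8 × 2.78 = 3675.
FS_overturning = M_r/M_o = 3675/824.5 = 4.457.

4.46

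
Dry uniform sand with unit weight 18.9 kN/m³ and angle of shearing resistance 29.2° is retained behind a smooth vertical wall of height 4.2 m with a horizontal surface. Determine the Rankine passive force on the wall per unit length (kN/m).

484 kN/m

K_p = tan²(45° + φ/2) = 2.905.
P_p = ½ K_p γ H² = 0.5 × 2.905 × 18.9 × 4.2² = 484.3 kN/m.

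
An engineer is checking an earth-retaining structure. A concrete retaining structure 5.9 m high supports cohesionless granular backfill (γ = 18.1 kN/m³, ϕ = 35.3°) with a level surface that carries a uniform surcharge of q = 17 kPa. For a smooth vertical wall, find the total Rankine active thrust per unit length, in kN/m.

111 kN/m

K_a = tan²(45° − φ/2) = 0.2675.
Soil triangle: ½ K_a γ H² = 0.5×0.2675×18.1×5.9² = 84.28 kN/m.
Surcharge rectangle: K_a q H = 0.2675×17×5.9 = 26.83 kN/m.
Total = 84.28 + 26.83 = 111.1 kN/m.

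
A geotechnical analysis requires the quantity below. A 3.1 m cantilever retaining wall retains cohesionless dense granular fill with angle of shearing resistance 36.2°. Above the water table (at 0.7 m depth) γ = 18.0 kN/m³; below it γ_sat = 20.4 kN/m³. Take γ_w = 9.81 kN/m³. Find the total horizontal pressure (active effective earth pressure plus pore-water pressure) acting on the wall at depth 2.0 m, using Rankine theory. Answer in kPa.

19.5 kPa

K_a = (1 − sin φ)/(1 + sin φ) = 0.2574.
γ' = 20.4 − 9.81 = 10.59 kN/m³.
Effective vertical stress at 2.0 m: σ'_v = 18.0×0.7 + 10.59×1.30 = 26.37 kPa.
σ'_h = K_a σ'_v = 0.2574 × 26.37 = 6.786 kPa; u = γ_w × 1.30 = 12.75 kPa.
Total σ_h = 6.786 + 12.75 = 19.54 kPa.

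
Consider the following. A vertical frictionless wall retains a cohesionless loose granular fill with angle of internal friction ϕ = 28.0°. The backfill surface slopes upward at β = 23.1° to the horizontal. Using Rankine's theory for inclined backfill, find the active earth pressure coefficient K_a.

0.517

K_a = cos β · (cos β − √(cos²β − cos²φ)) / (cos β + √(cos²β − cos²φ)).
cos β = 0.9198, cos φ = 0.8829, √(cos²β − cos²φ) = 0.2578.
K_a = 0.9198 × (0.9198 − 0.2578)/(0.9198 + 0.2578) = 0.5171.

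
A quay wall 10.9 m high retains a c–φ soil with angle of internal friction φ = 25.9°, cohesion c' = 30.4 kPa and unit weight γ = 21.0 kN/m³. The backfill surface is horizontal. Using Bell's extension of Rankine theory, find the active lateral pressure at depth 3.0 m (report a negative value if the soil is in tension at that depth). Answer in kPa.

K_a = (1 − sin φ)/(1 + sin φ) = 0.3920.
σ_a = K_a γ z − 2c√K_a = 0.3920×21.0×3.0 − 2×30.4×0.6261 = -13.37 kPa.

-13.4 kPa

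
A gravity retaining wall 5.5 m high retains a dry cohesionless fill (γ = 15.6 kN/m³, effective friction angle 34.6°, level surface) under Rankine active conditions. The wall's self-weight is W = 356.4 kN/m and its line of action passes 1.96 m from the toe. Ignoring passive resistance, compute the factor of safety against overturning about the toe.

K_a = tan²(45° − 34.6°/2) = 0.2756.
P_a = ½K_aγH² = 0.5×0.2756×15.6×5.5² = 65.04 kN/m, acting at H/3 = 1.833 m above the base.
Overturning moment M_o = P_a × H/3 = 65.04 × 1.833 = 119.2.
Resisting moment M_r = W × 1.96 = 356.4 × 1.96 = 698.5.
FS_overturning = M_r/M_o = 698.5/119.2 = 5.859.

5.86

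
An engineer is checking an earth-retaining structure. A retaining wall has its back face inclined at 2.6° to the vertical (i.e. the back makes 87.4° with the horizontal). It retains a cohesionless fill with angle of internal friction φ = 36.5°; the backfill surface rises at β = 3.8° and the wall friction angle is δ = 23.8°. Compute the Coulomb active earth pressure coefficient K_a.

K_a = sin²(α+φ) / [sin²α · sin(α−δ) · (1 + √{sin(φ+δ)sin(φ−β) / (sin(α−δ)sin(α+β))})²].
With α = 87.4°, φ = 36.5°, δ = 23.8°, β = 3.8°: K_a = 0.2593.

0.259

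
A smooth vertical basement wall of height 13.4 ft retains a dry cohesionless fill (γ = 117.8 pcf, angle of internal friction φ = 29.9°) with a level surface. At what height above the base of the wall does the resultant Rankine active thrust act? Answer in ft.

4.47 ft

K_a = 0.3347.
The pressure distribution is triangular, so the resultant acts at H/3 above the base = 13.4/3 = 4.467 ft.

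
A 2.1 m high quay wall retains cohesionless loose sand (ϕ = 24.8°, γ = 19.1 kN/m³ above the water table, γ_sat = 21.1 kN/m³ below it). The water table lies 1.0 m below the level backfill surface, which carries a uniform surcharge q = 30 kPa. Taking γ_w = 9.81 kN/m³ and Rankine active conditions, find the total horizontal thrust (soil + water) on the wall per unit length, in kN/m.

47.0 kN/m

K_a = tan²(45° − φ/2) = 0.4090.
γ' = 21.1 − 9.81 = 11.29 kN/m³. h₂ = H − d_w = 1.1 m.
σ'_h: at surface K_a·q = 12.27; at WT K_a(q+γd_w) = 20.08; at base K_a(q+γd_w+γ'h₂) = 25.16 kPa.
P₁ = ½(12.27+20.08)×1.0 = 16.18; P₂ = ½(20.08+25.16)×1.1 = 24.88; P_w = ½γ_w h₂² = 5.935.
Total = 16.18+24.88+5.935 = 46.99 kN/m.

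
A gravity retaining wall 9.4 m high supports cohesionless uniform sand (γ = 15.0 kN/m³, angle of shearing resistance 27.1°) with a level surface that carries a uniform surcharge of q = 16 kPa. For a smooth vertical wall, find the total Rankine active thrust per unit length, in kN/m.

K_a = tan²(45° − φ/2) = 0.3741.
Soil triangle: ½ K_a γ H² = 0.5×0.3741×15.0×9.4² = 247.9 kN/m.
Surcharge rectangle: K_a q H = 0.3741×16×9.4 = 56.26 kN/m.
Total = 247.9 + 56.26 = 304.1 kN/m.

304 kN/m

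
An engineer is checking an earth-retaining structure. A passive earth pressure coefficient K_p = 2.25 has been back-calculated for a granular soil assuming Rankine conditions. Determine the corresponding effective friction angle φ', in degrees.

K_p = (1+sin φ)/(1−sin φ) ⇒ sin φ = (K_p − 1)/(K_p + 1) = 0.3846.
φ = arcsin(0.3846) = 22.62°.

22.6°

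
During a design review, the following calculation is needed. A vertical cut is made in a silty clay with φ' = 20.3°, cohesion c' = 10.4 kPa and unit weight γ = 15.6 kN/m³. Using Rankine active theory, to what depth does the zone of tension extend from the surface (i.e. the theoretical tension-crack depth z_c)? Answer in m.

1.91 m

K_a = tan²(45° − 20.3°/2) = 0.4849; √K_a = 0.6963.
The active pressure is zero where K_a γ z = 2c√K_a, so z_c = 2c/(γ√K_a) = 2×10.4/(15.6×0.6963) = 1.915 m.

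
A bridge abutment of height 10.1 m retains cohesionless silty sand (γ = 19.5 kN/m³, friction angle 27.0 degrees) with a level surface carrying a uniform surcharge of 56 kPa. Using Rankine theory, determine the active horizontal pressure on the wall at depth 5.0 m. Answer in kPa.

K_a = (1 − sin φ)/(1 + sin φ) = 0.3755.
σ_v = γz + q = 19.5 × 5.0 + 56 = 153.5 kPa.
σ_h = K_a σ_v = 0.3755 × 153.5 = 57.64 kPa.

57.6 kPa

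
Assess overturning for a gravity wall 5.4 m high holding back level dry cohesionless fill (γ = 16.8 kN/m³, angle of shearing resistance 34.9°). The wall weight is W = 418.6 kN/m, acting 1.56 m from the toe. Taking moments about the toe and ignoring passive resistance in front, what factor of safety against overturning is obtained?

K_a = tan²(45° − 34.9°/2) = 0.2721.
P_a = ½K_aγH² = 0.5×0.2721×16.8×5.4² = 66.66 kN/m, acting at H/3 = 1.800 m above the base.
Overturning moment M_o = P_a × H/3 = 66.66 × 1.800 = 120.0.
Resisting moment M_r = W × 1.56 = 418.6 × 1.56 = 653.0.
FS_overturning = M_r/M_o = 653.0/120.0 = 5.442.

5.44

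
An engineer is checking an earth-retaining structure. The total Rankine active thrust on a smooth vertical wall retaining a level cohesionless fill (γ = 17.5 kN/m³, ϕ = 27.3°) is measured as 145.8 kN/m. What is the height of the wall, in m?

K_a = 0.3711. P_a = ½ K_a γ H² ⇒ H = √(2P_a/(K_a γ)).
H = √(2×145.8/(0.3711×17.5)) = 6.701 m.

6.70 m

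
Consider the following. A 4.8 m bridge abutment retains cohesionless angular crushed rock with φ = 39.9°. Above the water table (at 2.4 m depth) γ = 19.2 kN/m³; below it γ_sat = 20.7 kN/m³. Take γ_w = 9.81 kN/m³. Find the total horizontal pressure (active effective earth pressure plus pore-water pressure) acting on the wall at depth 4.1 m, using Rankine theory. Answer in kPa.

30.8 kPa

K_a = (1 − sin φ)/(1 + sin φ) = 0.2184.
γ' = 20.7 − 9.81 = 10.89 kN/m³.
Effective vertical stress at 4.1 m: σ'_v = 19.2×2.4 + 10.89×1.70 = 64.59 kPa.
σ'_h = K_a σ'_v = 0.2184 × 64.59 = 14.11 kPa; u = γ_w × 1.70 = 16.68 kPa.
Total σ_h = 14.11 + 16.68 = 30.79 kPa.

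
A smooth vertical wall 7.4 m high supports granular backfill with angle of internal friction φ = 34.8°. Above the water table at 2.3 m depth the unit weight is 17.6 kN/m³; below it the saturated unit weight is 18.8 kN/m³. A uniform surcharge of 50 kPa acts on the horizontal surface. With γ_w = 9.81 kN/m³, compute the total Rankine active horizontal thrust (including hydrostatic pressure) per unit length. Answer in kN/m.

330 kN/m

K_a = tan²(45° − φ/2) = 0.2733.
γ' = 18.8 − 9.81 = 8.990 kN/m³. h₂ = H − d_w = 5.1 m.
σ'_h: at surface K_a·q = 13.67; at WT K_a(q+γd_w) = 24.73; at base K_a(q+γd_w+γ'h₂) = 37.26 kPa.
P₁ = ½(13.67+24.73)×2.3 = 44.15; P₂ = ½(24.73+37.26)×5.1 = 158.1; P_w = ½γ_w h₂² = 127.6.
Total = 44.15+158.1+127.6 = 329.8 kN/m.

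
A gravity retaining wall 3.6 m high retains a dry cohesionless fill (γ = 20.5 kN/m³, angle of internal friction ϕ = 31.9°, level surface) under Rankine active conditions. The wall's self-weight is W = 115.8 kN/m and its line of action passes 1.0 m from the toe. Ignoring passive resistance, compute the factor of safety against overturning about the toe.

K_a = tan²(45° − 31.9°/2) = 0.3085.
P_a = ½K_aγH² = 0.5×0.3085×20.5×3.6² = 40.98 kN/m, acting at H/3 = 1.200 m above the base.
Overturning moment M_o = P_a × H/3 = 40.98 × 1.200 = 49.18.
Resisting moment M_r = W × 1.0 = 115.8 × 1.0 = 115.8.
FS_overturning = M_r/M_o = 115.8/49.18 = 2.355.

2.35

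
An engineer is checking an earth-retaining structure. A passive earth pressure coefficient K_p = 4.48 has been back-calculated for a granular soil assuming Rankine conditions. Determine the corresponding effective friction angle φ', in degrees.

K_p = (1+sin φ)/(1−sin φ) ⇒ sin φ = (K_p − 1)/(K_p + 1) = 0.6350.
φ = arcsin(0.6350) = 39.42°.

39.4°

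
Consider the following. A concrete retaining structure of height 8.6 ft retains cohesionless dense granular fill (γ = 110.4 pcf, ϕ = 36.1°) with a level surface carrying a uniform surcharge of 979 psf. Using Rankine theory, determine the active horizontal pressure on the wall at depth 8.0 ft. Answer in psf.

481 psf

K_a = (1 − sin φ)/(1 + sin φ) = 0.2585.
σ_v = γz + q = 110.4 × 8.0 + 979 = 1862 psf.
σ_h = K_a σ_v = 0.2585 × 1862 = 481.4 psf.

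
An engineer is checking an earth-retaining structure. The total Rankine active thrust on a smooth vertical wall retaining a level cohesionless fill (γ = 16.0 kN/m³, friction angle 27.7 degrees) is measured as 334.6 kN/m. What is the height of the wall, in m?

K_a = 0.3653. P_a = ½ K_a γ H² ⇒ H = √(2P_a/(K_a γ)).
H = √(2×334.6/(0.3653×16.0)) = 10.70 m.

10.7 m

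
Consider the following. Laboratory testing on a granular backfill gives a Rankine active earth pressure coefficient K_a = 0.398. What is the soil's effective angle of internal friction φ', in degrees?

K_a = tan²(45° − φ/2) ⇒ 45° − φ/2 = arctan(√0.398) = 32.25°.
φ = 2(45° − 32.25°) = 25.51°.

25.5°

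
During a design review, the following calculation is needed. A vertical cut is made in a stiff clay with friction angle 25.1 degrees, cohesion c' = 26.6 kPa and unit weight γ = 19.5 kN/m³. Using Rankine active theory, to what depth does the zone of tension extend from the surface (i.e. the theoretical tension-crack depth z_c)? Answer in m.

4.29 m

K_a = tan²(45° − 25.1°/2) = 0.4043; √K_a = 0.6358.
The active pressure is zero where K_a γ z = 2c√K_a, so z_c = 2c/(γ√K_a) = 2×26.6/(19.5×0.6358) = 4.291 m.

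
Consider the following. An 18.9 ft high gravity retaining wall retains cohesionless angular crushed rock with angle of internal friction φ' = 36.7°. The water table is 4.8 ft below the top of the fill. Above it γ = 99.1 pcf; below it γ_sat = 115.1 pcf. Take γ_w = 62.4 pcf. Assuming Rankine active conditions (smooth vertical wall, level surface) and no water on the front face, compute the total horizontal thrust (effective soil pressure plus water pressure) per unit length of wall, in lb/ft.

K_a = tan²(45° − φ/2) = 0.2519.
γ' = 115.1 − 62.4 = 52.70 pcf. Depth below WT = 14.1 ft.
σ'_h at WT = K_a γ d_w = 119.8 psf; at base = 119.8 + K_a γ' × 14.1 = 307.0 psf.
P₁ (0–4.8 ft) = ½×119.8×4.8 = 287.5. P₂ (4.8–18.9 ft) = ½(119.8+307.0)×14.1 = 3009.
P_w = ½ γ_w h₂² = 0.5×62.4×14.1² = 6203. Total = 287.5+3009+6203 = 9499 lb/ft.

9500 lb/ft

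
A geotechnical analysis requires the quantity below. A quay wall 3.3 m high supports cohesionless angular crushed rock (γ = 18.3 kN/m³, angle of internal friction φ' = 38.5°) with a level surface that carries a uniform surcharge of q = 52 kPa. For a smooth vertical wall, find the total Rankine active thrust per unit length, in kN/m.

K_a = tan²(45° − φ/2) = 0.2327.
Soil triangle: ½ K_a γ H² = 0.5×0.2327×18.3×3.3² = 23.18 kN/m.
Surcharge rectangle: K_a q H = 0.2327×52×3.3 = 39.92 kN/m.
Total = 23.18 + 39.92 = 63.11 kN/m.

63.1 kN/m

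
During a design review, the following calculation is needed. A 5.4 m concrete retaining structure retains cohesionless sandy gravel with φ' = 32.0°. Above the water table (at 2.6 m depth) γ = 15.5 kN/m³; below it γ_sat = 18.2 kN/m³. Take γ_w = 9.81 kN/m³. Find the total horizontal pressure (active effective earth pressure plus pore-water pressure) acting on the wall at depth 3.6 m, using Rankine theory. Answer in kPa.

K_a = (1 − sin φ)/(1 + sin φ) = 0.3073.
γ' = 18.2 − 9.81 = 8.390 kN/m³.
Effective vertical stress at 3.6 m: σ'_v = 15.5×2.6 + 8.390×1.00 = 48.69 kPa.
σ'_h = K_a σ'_v = 0.3073 × 48.69 = 14.96 kPa; u = γ_w × 1.00 = 9.810 kPa.
Total σ_h = 14.96 + 9.810 = 24.77 kPa.

24.8 kPa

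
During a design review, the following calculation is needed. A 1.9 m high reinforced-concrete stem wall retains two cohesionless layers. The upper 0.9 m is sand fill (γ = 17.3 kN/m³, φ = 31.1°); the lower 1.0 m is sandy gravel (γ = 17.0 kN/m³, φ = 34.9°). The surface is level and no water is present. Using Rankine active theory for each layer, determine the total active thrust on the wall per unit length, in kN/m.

8.78 kN/m

K_a1 = tan²(45°−31.1°/2) = 0.3188; K_a2 = tan²(45°−34.9°/2) = 0.2721.
Layer 1: σ at base = K_a1 γ₁ h₁ = 4.964 kPa; P₁ = ½×4.964×0.9 = 2.234.
Layer 2: σ_v at top = γ₁h₁ = 15.57; σ_h top = K_a2×15.57 = 4.237; σ_h base = K_a2×(15.57+17.0×1.0) = 8.864.
P₂ = ½(4.237+8.864)×1.0 = 6.551. Total P_a = 2.234+6.551 = 8.784 kN/m.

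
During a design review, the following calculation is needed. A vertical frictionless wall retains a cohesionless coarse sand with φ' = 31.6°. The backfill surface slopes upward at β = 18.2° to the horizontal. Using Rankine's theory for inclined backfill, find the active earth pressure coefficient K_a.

0.367

K_a = cos β · (cos β − √(cos²β − cos²φ)) / (cos β + √(cos²β − cos²φ)).
cos β = 0.9500, cos φ = 0.8517, √(cos²β − cos²φ) = 0.4207.
K_a = 0.9500 × (0.9500 − 0.4207)/(0.9500 + 0.4207) = 0.3668.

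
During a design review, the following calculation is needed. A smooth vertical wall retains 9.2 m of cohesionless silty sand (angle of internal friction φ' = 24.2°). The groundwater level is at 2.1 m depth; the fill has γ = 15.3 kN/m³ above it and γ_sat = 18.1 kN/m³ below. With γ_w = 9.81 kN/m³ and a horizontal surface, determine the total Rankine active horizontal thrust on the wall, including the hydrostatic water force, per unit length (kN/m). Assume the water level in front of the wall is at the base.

444 kN/m

K_a = tan²(45° − φ/2) = 0.4185.
γ' = 18.1 − 9.81 = 8.290 kN/m³. Depth below WT = 7.1 m.
σ'_h at WT = K_a γ d_w = 13.45 kPa; at base = 13.45 + K_a γ' × 7.1 = 38.08 kPa.
P₁ (0–2.1 m) = ½×13.45×2.1 = 14.12. P₂ (2.1–9.2 m) = ½(13.45+38.08)×7.1 = 182.9.
P_w = ½ γ_w h₂² = 0.5×9.81×7.1² = 247.3. Total = 14.12+182.9+247.3 = 444.3 kN/m.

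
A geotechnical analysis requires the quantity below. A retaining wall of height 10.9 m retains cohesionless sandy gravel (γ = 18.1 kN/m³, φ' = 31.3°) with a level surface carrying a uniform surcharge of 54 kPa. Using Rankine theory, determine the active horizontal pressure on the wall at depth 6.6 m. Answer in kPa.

54.8 kPa

K_a = (1 − sin φ)/(1 + sin φ) = 0.3162.
σ_v = γz + q = 18.1 × 6.6 + 54 = 173.5 kPa.
σ_h = K_a σ_v = 0.3162 × 173.5 = 54.85 kPa.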